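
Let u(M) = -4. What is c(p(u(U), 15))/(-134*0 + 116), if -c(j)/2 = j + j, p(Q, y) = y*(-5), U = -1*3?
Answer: 75/29 ≈ 2.5862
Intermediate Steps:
U = -3
p(Q, y) = -5*y
c(j) = -4*j (c(j) = -2*(j + j) = -4*j)
c(p(u(U), 15))/(-134*0 + 116) = (-(-20)*15)/(-134*0 + 116) = (-4*(-75))/(0 + 116) = 300/116 = 300*(1/116) = 75/29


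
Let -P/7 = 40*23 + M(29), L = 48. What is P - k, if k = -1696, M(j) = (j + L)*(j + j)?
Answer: -36006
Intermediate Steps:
M(j) = 2*j*(48 + j) (M(j) = (j + 48)*(j + j) = (48 + j)*(2*j) = 2*j*(48 + j))
P = -37702 (P = -7*(40*23 + 2*29*(48 + 29)) = -7*(920 + 2*29*77) = -7*(920 + 4466) = -7*5386 = -37702)
P - k = -37702 - 1*(-1696) = -37702 + 1696 = -36006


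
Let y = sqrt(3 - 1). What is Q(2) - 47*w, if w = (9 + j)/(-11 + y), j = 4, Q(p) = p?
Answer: 6959/119 + 611*sqrt(2)/119 ≈ 65.740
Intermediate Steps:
y = sqrt(2) ≈ 1.4142
w = 13/(-11 + sqrt(2)) (w = (9 + 4)/(-11 + sqrt(2)) = 13/(-11 + sqrt(2)) ≈ -1.3562)
Q(2) - 47*w = 2 - 47*(-143/119 - 13*sqrt(2)/119) = 2 + (6721/119 + 611*sqrt(2)/119) = 6959/119 + 611*sqrt(2)/119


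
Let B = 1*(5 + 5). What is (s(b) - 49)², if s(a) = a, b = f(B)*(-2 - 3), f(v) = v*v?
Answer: 301401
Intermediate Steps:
B = 10 (B = 1*10 = 10)
f(v) = v²
b = -500 (b = 10²*(-2 - 3) = 100*(-5) = -500)
(s(b) - 49)² = (-500 - 49)² = (-549)² = 301401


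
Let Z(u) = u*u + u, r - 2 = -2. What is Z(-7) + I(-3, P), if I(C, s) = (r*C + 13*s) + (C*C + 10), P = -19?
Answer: -186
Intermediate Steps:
r = 0 (r = 2 - 2 = 0)
Z(u) = u + u² (Z(u) = u² + u = u + u²)
I(C, s) = 10 + C² + 13*s (I(C, s) = (0*C + 13*s) + (C*C + 10) = (0 + 13*s) + (C² + 10) = 13*s + (10 + C²) = 10 + C² + 13*s)
Z(-7) + I(-3, P) = -7*(1 - 7) + (10 + (-3)² + 13*(-19)) = -7*(-6) + (10 + 9 - 247) = 42 - 228 = -186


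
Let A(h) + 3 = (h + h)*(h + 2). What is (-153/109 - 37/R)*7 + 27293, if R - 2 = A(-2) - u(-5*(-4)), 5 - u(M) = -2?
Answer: 23819159/872 ≈ 27316.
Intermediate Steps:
A(h) = -3 + 2*h*(2 + h) (A(h) = -3 + (h + h)*(h + 2) = -3 + (2*h)*(2 + h) = -3 + 2*h*(2 + h))
u(M) = 7 (u(M) = 5 - 1*(-2) = 5 + 2 = 7)
R = -8 (R = 2 + ((-3 + 2*(-2)**2 + 4*(-2)) - 1*7) = 2 + ((-3 + 2*4 - 8) - 7) = 2 + ((-3 + 8 - 8) - 7) = 2 + (-3 - 7) = 2 - 10 = -8)
(-153/109 - 37/R)*7 + 27293 = (-153/109 - 37/(-8))*7 + 27293 = (-153*1/109 - 37*(-1/8))*7 + 27293 = (-153/109 + 37/8)*7 + 27293 = (2809/872)*7 + 27293 = 19663/872 + 27293 = 23819159/872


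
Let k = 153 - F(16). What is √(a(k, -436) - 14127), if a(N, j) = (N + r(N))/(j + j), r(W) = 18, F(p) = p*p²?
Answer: I*√2684630542/436 ≈ 118.84*I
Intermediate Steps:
F(p) = p³
k = -3943 (k = 153 - 1*16³ = 153 - 1*4096 = 153 - 4096 = -3943)
a(N, j) = (18 + N)/(2*j) (a(N, j) = (N + 18)/(j + j) = (18 + N)/((2*j)) = (18 + N)*(1/(2*j)) = (18 + N)/(2*j))
√(a(k, -436) - 14127) = √((½)*(18 - 3943)/(-436) - 14127) = √((½)*(-1/436)*(-3925) - 14127) = √(3925/872 - 14127) = √(-12314819/872) = I*√2684630542/436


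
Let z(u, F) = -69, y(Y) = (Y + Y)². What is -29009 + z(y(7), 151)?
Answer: -29078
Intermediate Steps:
y(Y) = 4*Y² (y(Y) = (2*Y)² = 4*Y²)
-29009 + z(y(7), 151) = -29009 - 69 = -29078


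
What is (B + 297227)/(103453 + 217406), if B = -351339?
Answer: -54112/320859 ≈ -0.16865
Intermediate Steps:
(B + 297227)/(103453 + 217406) = (-351339 + 297227)/(103453 + 217406) = -54112/320859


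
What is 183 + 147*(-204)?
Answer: -29805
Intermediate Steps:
183 + 147*(-204) = 183 - 29988 = -29805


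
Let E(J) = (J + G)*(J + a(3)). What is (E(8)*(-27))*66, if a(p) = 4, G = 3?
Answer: -235224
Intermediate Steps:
E(J) = (3 + J)*(4 + J) (E(J) = (J + 3)*(J + 4) = (3 + J)*(4 + J))
(E(8)*(-27))*66 = ((12 + 8² + 7*8)*(-27))*66 = ((12 + 64 + 56)*(-27))*66 = (132*(-27))*66 = -3564*66 = -235224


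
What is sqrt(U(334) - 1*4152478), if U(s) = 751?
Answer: 3*I*sqrt(461303) ≈ 2037.6*I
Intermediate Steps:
sqrt(U(334) - 1*4152478) = sqrt(751 - 1*4152478) = sqrt(751 - 4152478) = sqrt(-4151727) = 3*I*sqrt(461303)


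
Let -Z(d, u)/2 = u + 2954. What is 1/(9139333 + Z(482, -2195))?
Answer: 1/9137815 ≈ 1.0944e-7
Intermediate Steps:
Z(d, u) = -5908 - 2*u (Z(d, u) = -2*(u + 2954) = -2*(2954 + u) = -5908 - 2*u)
1/(9139333 + Z(482, -2195)) = 1/(9139333 + (-5908 - 2*(-2195))) = 1/(9139333 + (-5908 + 4390)) = 1/(9139333 - 1518) = 1/9137815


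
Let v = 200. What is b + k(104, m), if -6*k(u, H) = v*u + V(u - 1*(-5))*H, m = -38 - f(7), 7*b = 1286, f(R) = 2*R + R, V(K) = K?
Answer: -92867/42 ≈ -2211.1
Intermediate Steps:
f(R) = 3*R
b = 1286/7 (b = (⅐)*1286 = 1286/7 ≈ 183.71)
m = -59 (m = -38 - 3*7 = -38 - 1*21 = -38 - 21 = -59)
k(u, H) = -100*u/3 - H*(5 + u)/6 (k(u, H) = -(200*u + (u - 1*(-5))*H)/6 = -(200*u + (u + 5)*H)/6 = -(200*u + (5 + u)*H)/6 = -(200*u + H*(5 + u))/6 = -100*u/3 - H*(5 + u)/6)
b + k(104, m) = 1286/7 + (-100/3*104 - ⅙*(-59)*(5 + 104)) = 1286/7 + (-10400/3 - ⅙*(-59)*109) = 1286/7 + (-10400/3 + 6431/6) = 1286/7 - 14369/6 = -92867/42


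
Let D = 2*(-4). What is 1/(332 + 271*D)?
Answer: -1/1836 ≈ -0.00054466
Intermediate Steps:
D = -8
1/(332 + 271*D) = 1/(332 + 271*(-8)) = 1/(332 - 2168) = 1/(-1836) = -1/1836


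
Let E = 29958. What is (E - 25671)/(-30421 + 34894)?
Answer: 1429/1491 ≈ 0.95842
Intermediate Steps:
(E - 25671)/(-30421 + 34894) = (29958 - 25671)/(-30421 + 34894) = 4287/4473 = 4287*(1/4473) = 1429/1491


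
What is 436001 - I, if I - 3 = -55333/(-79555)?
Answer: 34685765557/79555 ≈ 4.3600e+5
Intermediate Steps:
I = 293998/79555 (I = 3 - 55333/(-79555) = 3 - 55333*(-1/79555) = 3 + 55333/79555 = 293998/79555 ≈ 3.6955)
436001 - I = 436001 - 1*293998/79555 = 436001 - 293998/79555 = 34685765557/79555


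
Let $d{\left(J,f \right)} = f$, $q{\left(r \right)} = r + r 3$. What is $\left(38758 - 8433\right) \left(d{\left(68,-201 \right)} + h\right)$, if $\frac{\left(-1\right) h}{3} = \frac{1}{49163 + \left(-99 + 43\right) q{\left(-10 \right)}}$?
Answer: $- \frac{313318081950}{51403} \approx -6.0953 \cdot 10^{6}$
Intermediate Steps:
$q{\left(r \right)} = 4 r$ ($q{\left(r \right)} = r + 3 r = 4 r$)
$h = - \frac{3}{51403}$ ($h = - \frac{3}{49163 + \left(-99 + 43\right) 4 \left(-10\right)} = - \frac{3}{49163 - -2240} = - \frac{3}{49163 + 2240} = - \frac{3}{51403} \approx -5.8362 \cdot 10^{-5}$)
$\left(38758 - 8433\right) \left(d{\left(68,-201 \right)} + h\right) = \left(38758 - 8433\right) \left(-201 - \frac{3}{51403}\right) = 30325 \left(- \frac{10332006}{51403}\right) = - \frac{313318081950}{51403}$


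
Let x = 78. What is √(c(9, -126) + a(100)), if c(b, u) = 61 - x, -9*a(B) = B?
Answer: I*√253/3 ≈ 5.302*I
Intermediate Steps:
a(B) = -B/9
c(b, u) = -17 (c(b, u) = 61 - 1*78 = 61 - 78 = -17)
√(c(9, -126) + a(100)) = √(-17 - ⅑*100) = √(-17 - 100/9) = √(-253/9) = I*√253/3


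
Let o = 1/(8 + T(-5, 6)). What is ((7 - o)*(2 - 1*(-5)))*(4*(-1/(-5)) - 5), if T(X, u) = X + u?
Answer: -3038/15 ≈ -202.53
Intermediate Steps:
o = ⅑ (o = 1/(8 + (-5 + 6)) = 1/(8 + 1) = 1/9 = ⅑ ≈ 0.11111)
((7 - o)*(2 - 1*(-5)))*(4*(-1/(-5)) - 5) = ((7 - 1*⅑)*(2 - 1*(-5)))*(4*(-1/(-5)) - 5) = ((7 - ⅑)*(2 + 5))*(4*(-1*(-⅕)) - 5) = ((62/9)*7)*(4*(⅕) - 5) = 434*(⅘ - 5)/9 = (434/9)*(-21/5) = -3038/15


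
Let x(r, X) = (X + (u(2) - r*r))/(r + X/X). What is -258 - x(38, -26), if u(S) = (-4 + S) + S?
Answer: -2864/13 ≈ -220.31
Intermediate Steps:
u(S) = -4 + 2*S
x(r, X) = (X - r²)/(1 + r) (x(r, X) = (X + ((-4 + 2*2) - r*r))/(r + X/X) = (X + ((-4 + 4) - r²))/(r + 1) = (X + (0 - r²))/(1 + r) = (X - r²)/(1 + r))
-258 - x(38, -26) = -258 - (-26 - 1*38²)/(1 + 38) = -258 - (-26 - 1*1444)/39 = -258 - (-26 - 1444)/39 = -258 - (-1470)/39 = -258 - 1*(-490/13) = -258 + 490/13 = -2864/13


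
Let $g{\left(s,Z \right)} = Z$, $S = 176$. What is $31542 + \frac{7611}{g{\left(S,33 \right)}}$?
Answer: $\frac{349499}{11} \approx 31773.0$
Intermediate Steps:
$31542 + \frac{7611}{g{\left(S,33 \right)}} = 31542 + \frac{7611}{33} = 31542 + 7611 \cdot \frac{1}{33} = 31542 + \frac{2537}{11} = \frac{349499}{11}$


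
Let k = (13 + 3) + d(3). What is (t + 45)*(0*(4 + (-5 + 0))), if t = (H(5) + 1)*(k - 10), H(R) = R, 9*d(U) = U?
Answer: 0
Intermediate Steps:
d(U) = U/9
k = 49/3 (k = (13 + 3) + (⅑)*3 = 16 + ⅓ = 49/3 ≈ 16.333)
t = 38 (t = (5 + 1)*(49/3 - 10) = 6*(19/3) = 38)
(t + 45)*(0*(4 + (-5 + 0))) = (38 + 45)*(0*(4 + (-5 + 0))) = 83*(0*(4 - 5)) = 83*(0*(-1)) = 83*0 = 0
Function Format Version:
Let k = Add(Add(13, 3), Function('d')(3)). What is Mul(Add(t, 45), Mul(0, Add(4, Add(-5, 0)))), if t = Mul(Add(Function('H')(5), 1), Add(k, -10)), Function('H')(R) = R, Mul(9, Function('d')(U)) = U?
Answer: 0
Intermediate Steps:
Function('d')(U) = Mul(Rational(1, 9), U)
k = Rational(49, 3) (k = Add(Add(13, 3), Mul(Rational(1, 9), 3)) = Add(16, Rational(1, 3)) = Rational(49, 3) ≈ 16.333)
t = 38 (t = Mul(Add(5, 1), Add(Rational(49, 3), -10)) = Mul(6, Rational(19, 3)) = 38)
Mul(Add(t, 45), Mul(0, Add(4, Add(-5, 0)))) = Mul(Add(38, 45), Mul(0, Add(4, Add(-5, 0)))) = Mul(83, Mul(0, Add(4, -5))) = Mul(83, Mul(0, -1)) = Mul(83, 0) = 0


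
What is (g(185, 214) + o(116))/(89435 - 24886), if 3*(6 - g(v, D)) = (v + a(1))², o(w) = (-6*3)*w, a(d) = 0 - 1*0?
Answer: -40471/193647 ≈ -0.20899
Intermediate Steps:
a(d) = 0 (a(d) = 0 + 0 = 0)
o(w) = -18*w
g(v, D) = 6 - v²/3 (g(v, D) = 6 - (v + 0)²/3 = 6 - v²/3)
(g(185, 214) + o(116))/(89435 - 24886) = ((6 - ⅓*185²) - 18*116)/(89435 - 24886) = ((6 - ⅓*34225) - 2088)/64549 = ((6 - 34225/3) - 2088)*(1/64549) = (-34207/3 - 2088)*(1/64549) = -40471/3*1/64549 = -40471/193647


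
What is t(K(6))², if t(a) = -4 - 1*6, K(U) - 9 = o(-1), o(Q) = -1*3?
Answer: 100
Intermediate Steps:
o(Q) = -3
K(U) = 6 (K(U) = 9 - 3 = 6)
t(a) = -10 (t(a) = -4 - 6 = -10)
t(K(6))² = (-10)² = 100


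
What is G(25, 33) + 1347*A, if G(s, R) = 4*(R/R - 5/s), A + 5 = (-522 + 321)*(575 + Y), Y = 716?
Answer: -1747705544/5 ≈ -3.4954e+8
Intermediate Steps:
A = -259496 (A = -5 + (-522 + 321)*(575 + 716) = -5 - 201*1291 = -5 - 259491 = -259496)
G(s, R) = 4 - 20/s (G(s, R) = 4*(1 - 5/s) = 4 - 20/s)
G(25, 33) + 1347*A = (4 - 20/25) + 1347*(-259496) = (4 - 20*1/25) - 349541112 = (4 - ⅘) - 349541112 = 16/5 - 349541112 = -1747705544/5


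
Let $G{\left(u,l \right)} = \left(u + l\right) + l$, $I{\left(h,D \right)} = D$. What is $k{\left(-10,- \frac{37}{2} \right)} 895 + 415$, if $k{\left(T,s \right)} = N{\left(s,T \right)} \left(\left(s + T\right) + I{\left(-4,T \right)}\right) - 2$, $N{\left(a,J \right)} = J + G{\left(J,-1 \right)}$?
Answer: $756690$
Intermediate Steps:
$G{\left(u,l \right)} = u + 2 l$ ($G{\left(u,l \right)} = \left(l + u\right) + l = u + 2 l$)
$N{\left(a,J \right)} = -2 + 2 J$ ($N{\left(a,J \right)} = J + \left(J + 2 \left(-1\right)\right) = J + \left(J - 2\right) = J + \left(-2 + J\right) = -2 + 2 J$)
$k{\left(T,s \right)} = -2 + \left(-2 + 2 T\right) \left(s + 2 T\right)$ ($k{\left(T,s \right)} = \left(-2 + 2 T\right) \left(\left(s + T\right) + T\right) - 2 = \left(-2 + 2 T\right) \left(\left(T + s\right) + T\right) - 2 = \left(-2 + 2 T\right) \left(s + 2 T\right) - 2 = -2 + \left(-2 + 2 T\right) \left(s + 2 T\right)$)
$k{\left(-10,- \frac{37}{2} \right)} 895 + 415 = \left(-2 + 2 \left(- \frac{37}{2}\right) \left(-1 - 10\right) + 4 \left(-10\right) \left(-1 - 10\right)\right) 895 + 415 = \left(-2 + 2 \left(\left(-37\right) \frac{1}{2}\right) \left(-11\right) + 4 \left(-10\right) \left(-11\right)\right) 895 + 415 = \left(-2 + 2 \left(- \frac{37}{2}\right) \left(-11\right) + 440\right) 895 + 415 = \left(-2 + 407 + 440\right) 895 + 415 = 845 \cdot 895 + 415 = 756275 + 415 = 756690$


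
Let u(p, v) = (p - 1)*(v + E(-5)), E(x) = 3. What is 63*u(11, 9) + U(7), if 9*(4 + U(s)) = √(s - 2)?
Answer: 7556 + √5/9 ≈ 7556.3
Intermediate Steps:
U(s) = -4 + √(-2 + s)/9 (U(s) = -4 + √(s - 2)/9 = -4 + √(-2 + s)/9)
u(p, v) = (-1 + p)*(3 + v) (u(p, v) = (p - 1)*(v + 3) = (-1 + p)*(3 + v))
63*u(11, 9) + U(7) = 63*(-3 - 1*9 + 3*11 + 11*9) + (-4 + √(-2 + 7)/9) = 63*(-3 - 9 + 33 + 99) + (-4 + √5/9) = 63*120 + (-4 + √5/9) = 7560 + (-4 + √5/9) = 7556 + √5/9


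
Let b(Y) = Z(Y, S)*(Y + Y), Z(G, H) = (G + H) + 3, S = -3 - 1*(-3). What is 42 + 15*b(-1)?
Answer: -18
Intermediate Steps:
S = 0 (S = -3 + 3 = 0)
Z(G, H) = 3 + G + H
b(Y) = 2*Y*(3 + Y) (b(Y) = (3 + Y + 0)*(Y + Y) = (3 + Y)*(2*Y) = 2*Y*(3 + Y))
42 + 15*b(-1) = 42 + 15*(2*(-1)*(3 - 1)) = 42 + 15*(2*(-1)*2) = 42 + 15*(-4) = 42 - 60 = -18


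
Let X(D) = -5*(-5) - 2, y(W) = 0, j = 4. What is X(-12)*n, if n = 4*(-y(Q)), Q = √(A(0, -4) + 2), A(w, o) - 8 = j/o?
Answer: 0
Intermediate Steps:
A(w, o) = 8 + 4/o
Q = 3 (Q = √((8 + 4/(-4)) + 2) = √((8 + 4*(-¼)) + 2) = √((8 - 1) + 2) = √(7 + 2) = √9 = 3)
X(D) = 23 (X(D) = 25 - 2 = 23)
n = 0 (n = 4*(-1*0) = 4*0 = 0)
X(-12)*n = 23*0 = 0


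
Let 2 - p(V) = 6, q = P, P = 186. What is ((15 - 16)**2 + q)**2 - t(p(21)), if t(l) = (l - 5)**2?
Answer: 34888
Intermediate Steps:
q = 186
p(V) = -4 (p(V) = 2 - 1*6 = 2 - 6 = -4)
t(l) = (-5 + l)**2
((15 - 16)**2 + q)**2 - t(p(21)) = ((15 - 16)**2 + 186)**2 - (-5 - 4)**2 = ((-1)**2 + 186)**2 - 1*(-9)**2 = (1 + 186)**2 - 1*81 = 187**2 - 81 = 34969 - 81 = 34888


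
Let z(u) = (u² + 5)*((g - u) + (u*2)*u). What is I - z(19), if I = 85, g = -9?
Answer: -253919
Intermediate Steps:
z(u) = (5 + u²)*(-9 - u + 2*u²) (z(u) = (u² + 5)*((-9 - u) + (u*2)*u) = (5 + u²)*((-9 - u) + (2*u)*u) = (5 + u²)*((-9 - u) + 2*u²) = (5 + u²)*(-9 - u + 2*u²))
I - z(19) = 85 - (-45 + 19² - 1*19³ - 5*19 + 2*19⁴) = 85 - (-45 + 361 - 1*6859 - 95 + 2*130321) = 85 - (-45 + 361 - 6859 - 95 + 260642) = 85 - 1*254004 = 85 - 254004 = -253919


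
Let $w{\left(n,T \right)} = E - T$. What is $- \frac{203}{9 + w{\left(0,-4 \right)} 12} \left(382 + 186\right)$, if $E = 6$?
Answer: $- \frac{115304}{129} \approx -893.83$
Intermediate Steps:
$w{\left(n,T \right)} = 6 - T$
$- \frac{203}{9 + w{\left(0,-4 \right)} 12} \left(382 + 186\right) = - \frac{203}{9 + \left(6 - -4\right) 12} \left(382 + 186\right) = - \frac{203}{9 + \left(6 + 4\right) 12} \cdot 568 = - \frac{203}{9 + 10 \cdot 12} \cdot 568 = - \frac{203}{9 + 120} \cdot 568 = - \frac{203}{129} \cdot 568 = \left(-203\right) \frac{1}{129} \cdot 568 = \left(- \frac{203}{129}\right) 568 = - \frac{115304}{129}$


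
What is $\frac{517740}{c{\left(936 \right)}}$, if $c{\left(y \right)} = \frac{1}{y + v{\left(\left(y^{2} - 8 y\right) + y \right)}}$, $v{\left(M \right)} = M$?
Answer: $450682315200$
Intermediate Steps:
$c{\left(y \right)} = \frac{1}{y^{2} - 6 y}$ ($c{\left(y \right)} = \frac{1}{y + \left(\left(y^{2} - 8 y\right) + y\right)} = \frac{1}{y + \left(y^{2} - 7 y\right)} = \frac{1}{y^{2} - 6 y}$)
$\frac{517740}{c{\left(936 \right)}} = \frac{517740}{\frac{1}{936} \frac{1}{-6 + 936}} = \frac{517740}{\frac{1}{936} \cdot \frac{1}{930}} = 517740 \frac{1}{\frac{1}{870480}} = 517740 \cdot 870480 = 450682315200$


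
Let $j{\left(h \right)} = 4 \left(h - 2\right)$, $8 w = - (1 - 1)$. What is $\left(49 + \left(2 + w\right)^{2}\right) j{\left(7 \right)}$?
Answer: $1060$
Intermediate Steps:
$w = 0$ ($w = \frac{\left(-1\right) \left(1 - 1\right)}{8} = \frac{\left(-1\right) 0}{8} = \frac{1}{8} \cdot 0 = 0$)
$j{\left(h \right)} = -8 + 4 h$ ($j{\left(h \right)} = 4 \left(-2 + h\right) = -8 + 4 h$)
$\left(49 + \left(2 + w\right)^{2}\right) j{\left(7 \right)} = \left(49 + \left(2 + 0\right)^{2}\right) \left(-8 + 4 \cdot 7\right) = \left(49 + 2^{2}\right) \left(-8 + 28\right) = \left(49 + 4\right) 20 = 53 \cdot 20 = 1060$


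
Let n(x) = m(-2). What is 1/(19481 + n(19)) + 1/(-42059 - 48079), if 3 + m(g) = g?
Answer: 11777/292587948 ≈ 4.0251e-5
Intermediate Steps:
m(g) = -3 + g
n(x) = -5 (n(x) = -3 - 2 = -5)
1/(19481 + n(19)) + 1/(-42059 - 48079) = 1/(19481 - 5) + 1/(-42059 - 48079) = 1/19476 + 1/(-90138) = 1/19476 - 1/90138 = 11777/292587948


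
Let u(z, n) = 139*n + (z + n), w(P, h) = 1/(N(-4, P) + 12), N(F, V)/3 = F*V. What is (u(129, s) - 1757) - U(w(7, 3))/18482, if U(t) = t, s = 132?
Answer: 22425023809/1330704 ≈ 16852.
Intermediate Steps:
N(F, V) = 3*F*V (N(F, V) = 3*(F*V) = 3*F*V)
w(P, h) = 1/(12 - 12*P) (w(P, h) = 1/(3*(-4)*P + 12) = 1/(-12*P + 12) = 1/(12 - 12*P))
u(z, n) = z + 140*n (u(z, n) = 139*n + (n + z) = z + 140*n)
(u(129, s) - 1757) - U(w(7, 3))/18482 = ((129 + 140*132) - 1757) - (-1/(-12 + 12*7))/18482 = ((129 + 18480) - 1757) - (-1/(-12 + 84))/18482 = (18609 - 1757) - (-1/72)/18482 = 16852 - (-1*1/72)/18482 = 16852 - (-1)/(72*18482) = 16852 - 1*(-1/1330704) = 16852 + 1/1330704 = 22425023809/1330704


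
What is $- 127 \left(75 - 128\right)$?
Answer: $6731$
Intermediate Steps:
$- 127 \left(75 - 128\right) = \left(-127\right) \left(-53\right) = 6731$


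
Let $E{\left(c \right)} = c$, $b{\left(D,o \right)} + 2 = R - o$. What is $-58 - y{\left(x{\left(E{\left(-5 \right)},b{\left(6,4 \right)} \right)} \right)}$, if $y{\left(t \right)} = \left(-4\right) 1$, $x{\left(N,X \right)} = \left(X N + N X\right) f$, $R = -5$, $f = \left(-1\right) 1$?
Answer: $-54$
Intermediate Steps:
$f = -1$
$b{\left(D,o \right)} = -7 - o$ ($b{\left(D,o \right)} = -2 - \left(5 + o\right) = -7 - o$)
$x{\left(N,X \right)} = - 2 N X$ ($x{\left(N,X \right)} = \left(X N + N X\right) \left(-1\right) = \left(N X + N X\right) \left(-1\right) = 2 N X \left(-1\right) = - 2 N X$)
$y{\left(t \right)} = -4$
$-58 - y{\left(x{\left(E{\left(-5 \right)},b{\left(6,4 \right)} \right)} \right)} = -58 - -4 = -58 + 4 = -54$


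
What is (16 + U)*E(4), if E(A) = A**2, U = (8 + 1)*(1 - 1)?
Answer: 256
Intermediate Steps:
U = 0 (U = 9*0 = 0)
(16 + U)*E(4) = (16 + 0)*4**2 = 16*16 = 256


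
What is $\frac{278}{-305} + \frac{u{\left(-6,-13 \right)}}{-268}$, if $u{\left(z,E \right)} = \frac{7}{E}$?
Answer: $- \frac{966417}{1062620} \approx -0.90947$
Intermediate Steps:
$\frac{278}{-305} + \frac{u{\left(-6,-13 \right)}}{-268} = \frac{278}{-305} + \frac{7 \frac{1}{-13}}{-268} = 278 \left(- \frac{1}{305}\right) + 7 \left(- \frac{1}{13}\right) \left(- \frac{1}{268}\right) = - \frac{278}{305} - - \frac{7}{3484} = - \frac{278}{305} + \frac{7}{3484} = - \frac{966417}{1062620}$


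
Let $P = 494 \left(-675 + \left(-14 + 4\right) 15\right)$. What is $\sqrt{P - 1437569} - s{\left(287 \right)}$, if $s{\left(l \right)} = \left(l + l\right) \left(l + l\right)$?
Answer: $-329476 + i \sqrt{1845119} \approx -3.2948 \cdot 10^{5} + 1358.4 i$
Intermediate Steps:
$s{\left(l \right)} = 4 l^{2}$ ($s{\left(l \right)} = 2 l 2 l = 4 l^{2}$)
$P = -407550$ ($P = 494 \left(-675 - 150\right) = 494 \left(-825\right) = -407550$)
$\sqrt{P - 1437569} - s{\left(287 \right)} = \sqrt{-407550 - 1437569} - 4 \cdot 287^{2} = \sqrt{-1845119} - 4 \cdot 82369 = i \sqrt{1845119} - 329476 = -329476 + i \sqrt{1845119}$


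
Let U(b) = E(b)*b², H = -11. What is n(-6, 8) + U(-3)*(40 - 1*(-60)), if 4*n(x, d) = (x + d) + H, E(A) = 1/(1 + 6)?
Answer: 3537/28 ≈ 126.32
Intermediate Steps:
E(A) = ⅐ (E(A) = 1/7 = ⅐)
U(b) = b²/7
n(x, d) = -11/4 + d/4 + x/4 (n(x, d) = ((x + d) - 11)/4 = ((d + x) - 11)/4 = (-11 + d + x)/4 = -11/4 + d/4 + x/4)
n(-6, 8) + U(-3)*(40 - 1*(-60)) = (-11/4 + (¼)*8 + (¼)*(-6)) + ((⅐)*(-3)²)*(40 - 1*(-60)) = (-11/4 + 2 - 3/2) + ((⅐)*9)*(40 + 60) = -9/4 + (9/7)*100 = -9/4 + 900/7 = 3537/28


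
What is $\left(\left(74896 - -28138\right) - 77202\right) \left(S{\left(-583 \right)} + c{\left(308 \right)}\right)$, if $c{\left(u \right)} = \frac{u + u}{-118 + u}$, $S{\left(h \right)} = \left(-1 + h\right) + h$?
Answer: $- \frac{2855908424}{95} \approx -3.0062 \cdot 10^{7}$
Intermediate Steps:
$S{\left(h \right)} = -1 + 2 h$
$c{\left(u \right)} = \frac{2 u}{-118 + u}$
$\left(\left(74896 - -28138\right) - 77202\right) \left(S{\left(-583 \right)} + c{\left(308 \right)}\right) = \left(\left(74896 - -28138\right) - 77202\right) \left(\left(-1 + 2 \left(-583\right)\right) + 2 \cdot 308 \frac{1}{-118 + 308}\right) = \left(\left(74896 + 28138\right) - 77202\right) \left(\left(-1 - 1166\right) + 2 \cdot 308 \cdot \frac{1}{190}\right) = \left(103034 - 77202\right) \left(-1167 + 2 \cdot 308 \cdot \frac{1}{190}\right) = 25832 \left(-1167 + \frac{308}{95}\right) = 25832 \left(- \frac{110557}{95}\right) = - \frac{2855908424}{95}$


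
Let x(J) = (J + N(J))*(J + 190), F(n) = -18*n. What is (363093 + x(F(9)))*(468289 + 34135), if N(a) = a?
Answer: 177868646904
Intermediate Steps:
x(J) = 2*J*(190 + J) (x(J) = (J + J)*(J + 190) = (2*J)*(190 + J) = 2*J*(190 + J))
(363093 + x(F(9)))*(468289 + 34135) = (363093 + 2*(-18*9)*(190 - 18*9))*(468289 + 34135) = (363093 + 2*(-162)*(190 - 162))*502424 = (363093 + 2*(-162)*28)*502424 = (363093 - 9072)*502424 = 354021*502424 = 177868646904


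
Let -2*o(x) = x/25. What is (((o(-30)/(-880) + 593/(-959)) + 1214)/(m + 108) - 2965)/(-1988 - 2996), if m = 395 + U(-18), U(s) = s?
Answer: 68121014693/114604336000 ≈ 0.59440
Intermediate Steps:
o(x) = -x/50 (o(x) = -x/(2*25) = -x/50)
m = 377 (m = 395 - 18 = 377)
(((o(-30)/(-880) + 593/(-959)) + 1214)/(m + 108) - 2965)/(-1988 - 2996) = (((-1/50*(-30)/(-880) + 593/(-959)) + 1214)/(377 + 108) - 2965)/(-1988 - 2996) = ((((3/5)*(-1/880) + 593*(-1/959)) + 1214)/485 - 2965)/(-4984) = (((-3/4400 - 593/959) + 1214)*(1/485) - 2965)*(-1/4984) = ((-2612077/4219600 + 1214)*(1/485) - 2965)*(-1/4984) = ((5119982323/4219600)*(1/485) - 2965)*(-1/4984) = (5119982323/2046506000 - 2965)*(-1/4984) = -6062770307677/2046506000*(-1/4984) = 68121014693/114604336000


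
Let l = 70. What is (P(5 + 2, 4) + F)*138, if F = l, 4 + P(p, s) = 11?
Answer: 10626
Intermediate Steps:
P(p, s) = 7 (P(p, s) = -4 + 11 = 7)
F = 70
(P(5 + 2, 4) + F)*138 = (7 + 70)*138 = 77*138 = 10626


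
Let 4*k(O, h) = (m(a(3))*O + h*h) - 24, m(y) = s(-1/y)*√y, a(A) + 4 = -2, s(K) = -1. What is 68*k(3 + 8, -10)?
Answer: 1292 - 187*I*√6 ≈ 1292.0 - 458.05*I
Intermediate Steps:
a(A) = -6 (a(A) = -4 - 2 = -6)
m(y) = -√y
k(O, h) = -6 + h²/4 - I*O*√6/4 (k(O, h) = (((-√(-6))*O + h*h) - 24)/4 = (((-I*√6)*O + h²) - 24)/4 = ((-I*O*√6 + h²) - 24)/4 = ((h² - I*O*√6) - 24)/4 = (-24 + h² - I*O*√6)/4 = -6 + h²/4 - I*O*√6/4)
68*k(3 + 8, -10) = 68*(-6 + (¼)*(-10)² - I*(3 + 8)*√6/4) = 68*(-6 + (¼)*100 - ¼*I*11*√6) = 68*(-6 + 25 - 11*I*√6/4) = 68*(19 - 11*I*√6/4) = 1292 - 187*I*√6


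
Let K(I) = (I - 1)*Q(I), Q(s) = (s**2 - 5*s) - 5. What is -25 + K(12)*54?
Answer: 46901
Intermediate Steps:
Q(s) = -5 + s**2 - 5*s
K(I) = (-1 + I)*(-5 + I**2 - 5*I) (K(I) = (I - 1)*(-5 + I**2 - 5*I) = (-1 + I)*(-5 + I**2 - 5*I))
-25 + K(12)*54 = -25 + (5 + 12**3 - 6*12**2)*54 = -25 + (5 + 1728 - 6*144)*54 = -25 + (5 + 1728 - 864)*54 = -25 + 869*54 = -25 + 46926 = 46901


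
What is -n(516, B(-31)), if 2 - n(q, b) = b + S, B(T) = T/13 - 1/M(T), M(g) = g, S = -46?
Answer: -20292/403 ≈ -50.352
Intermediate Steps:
B(T) = -1/T + T/13 (B(T) = T/13 - 1/T = -1/T + T/13)
n(q, b) = 48 - b (n(q, b) = 2 - (b - 46) = 2 - (-46 + b) = 2 + (46 - b) = 48 - b)
-n(516, B(-31)) = -(48 - (-1/(-31) + (1/13)*(-31))) = -(48 - (-1*(-1/31) - 31/13)) = -(48 - (1/31 - 31/13)) = -(48 - 1*(-948/403)) = -(48 + 948/403) = -1*20292/403 = -20292/403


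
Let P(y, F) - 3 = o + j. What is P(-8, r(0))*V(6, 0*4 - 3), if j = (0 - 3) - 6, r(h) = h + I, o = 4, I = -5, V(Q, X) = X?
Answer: 6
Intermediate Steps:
r(h) = -5 + h (r(h) = h - 5 = -5 + h)
j = -9 (j = -3 - 6 = -9)
P(y, F) = -2 (P(y, F) = 3 + (4 - 9) = 3 - 5 = -2)
P(-8, r(0))*V(6, 0*4 - 3) = -2*(0*4 - 3) = -2*(0 - 3) = -2*(-3) = 6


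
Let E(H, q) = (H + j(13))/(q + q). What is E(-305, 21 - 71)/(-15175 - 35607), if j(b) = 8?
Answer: -297/5078200 ≈ -5.8485e-5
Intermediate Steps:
E(H, q) = (8 + H)/(2*q) (E(H, q) = (H + 8)/(q + q) = (8 + H)/((2*q)) = (8 + H)*(1/(2*q)) = (8 + H)/(2*q))
E(-305, 21 - 71)/(-15175 - 35607) = ((8 - 305)/(2*(21 - 71)))/(-15175 - 35607) = ((½)*(-297)/(-50))/(-50782) = ((½)*(-1/50)*(-297))*(-1/50782) = (297/100)*(-1/50782) = -297/5078200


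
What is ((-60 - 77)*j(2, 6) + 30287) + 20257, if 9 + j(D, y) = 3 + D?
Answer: 51092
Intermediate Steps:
j(D, y) = -6 + D (j(D, y) = -9 + (3 + D) = -6 + D)
((-60 - 77)*j(2, 6) + 30287) + 20257 = ((-60 - 77)*(-6 + 2) + 30287) + 20257 = (-137*(-4) + 30287) + 20257 = (548 + 30287) + 20257 = 30835 + 20257 = 51092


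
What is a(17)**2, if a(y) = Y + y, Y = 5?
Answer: 484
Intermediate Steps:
a(y) = 5 + y
a(17)**2 = (5 + 17)**2 = 22**2 = 484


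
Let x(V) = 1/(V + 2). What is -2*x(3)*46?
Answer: -92/5 ≈ -18.400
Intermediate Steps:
x(V) = 1/(2 + V)
-2*x(3)*46 = -2/(2 + 3)*46 = -2/5*46 = -2*⅕*46 = -⅖*46 = -92/5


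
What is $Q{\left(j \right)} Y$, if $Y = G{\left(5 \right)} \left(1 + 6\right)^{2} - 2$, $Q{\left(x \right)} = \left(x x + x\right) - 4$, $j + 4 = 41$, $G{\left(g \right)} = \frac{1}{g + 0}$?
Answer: $\frac{54678}{5} \approx 10936.0$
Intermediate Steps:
$G{\left(g \right)} = \frac{1}{g}$
$j = 37$ ($j = -4 + 41 = 37$)
$Q{\left(x \right)} = -4 + x + x^{2}$ ($Q{\left(x \right)} = \left(x^{2} + x\right) - 4 = \left(x + x^{2}\right) - 4 = -4 + x + x^{2}$)
$Y = \frac{39}{5}$ ($Y = \frac{\left(1 + 6\right)^{2}}{5} - 2 = \frac{7^{2}}{5} - 2 = \frac{1}{5} \cdot 49 - 2 = \frac{49}{5} - 2 = \frac{39}{5} \approx 7.8$)
$Q{\left(j \right)} Y = \left(-4 + 37 + 37^{2}\right) \frac{39}{5} = \left(-4 + 37 + 1369\right) \frac{39}{5} = 1402 \cdot \frac{39}{5} = \frac{54678}{5}$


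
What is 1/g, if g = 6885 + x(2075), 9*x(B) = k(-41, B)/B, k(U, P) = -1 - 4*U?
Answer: 18675/128577538 ≈ 0.00014524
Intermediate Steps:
x(B) = 163/(9*B) (x(B) = ((-1 - 4*(-41))/B)/9 = ((-1 + 164)/B)/9 = (163/B)/9 = 163/(9*B))
g = 128577538/18675 (g = 6885 + (163/9)/2075 = 6885 + (163/9)*(1/2075) = 6885 + 163/18675 = 128577538/18675 ≈ 6885.0)
1/g = 1/(128577538/18675) = 18675/128577538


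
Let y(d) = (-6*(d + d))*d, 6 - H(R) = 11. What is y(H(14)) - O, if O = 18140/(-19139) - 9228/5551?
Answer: -31594866868/106240589 ≈ -297.39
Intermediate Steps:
H(R) = -5 (H(R) = 6 - 1*11 = 6 - 11 = -5)
O = -277309832/106240589 (O = 18140*(-1/19139) - 9228*1/5551 = -18140/19139 - 9228/5551 = -277309832/106240589 ≈ -2.6102)
y(d) = -12*d**2 (y(d) = (-12*d)*d = -12*d**2)
y(H(14)) - O = -12*(-5)**2 - 1*(-277309832/106240589) = -12*25 + 277309832/106240589 = -300 + 277309832/106240589 = -31594866868/106240589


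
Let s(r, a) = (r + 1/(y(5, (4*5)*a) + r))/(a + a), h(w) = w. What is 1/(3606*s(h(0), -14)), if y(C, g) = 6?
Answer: -28/601 ≈ -0.046589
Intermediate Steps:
s(r, a) = (r + 1/(6 + r))/(2*a) (s(r, a) = (r + 1/(6 + r))/(a + a) = (r + 1/(6 + r))/((2*a)) = (r + 1/(6 + r))*(1/(2*a)) = (r + 1/(6 + r))/(2*a))
1/(3606*s(h(0), -14)) = 1/(3606*(((1/2)*(1 + 0**2 + 6*0)/(-14*(6 + 0))))) = 1/(3606*(((1/2)*(-1/14)*(1 + 0 + 0)/6))) = 1/(3606*(((1/2)*(-1/14)*(1/6)*1))) = 1/(3606*(-1/168)) = (1/3606)*(-168) = -28/601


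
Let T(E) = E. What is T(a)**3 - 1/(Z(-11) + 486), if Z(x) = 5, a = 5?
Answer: 61374/491 ≈ 125.00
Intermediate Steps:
T(a)**3 - 1/(Z(-11) + 486) = 5**3 - 1/(5 + 486) = 125 - 1/491 = 61374/491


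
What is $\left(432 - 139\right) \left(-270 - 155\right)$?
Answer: $-124525$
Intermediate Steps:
$\left(432 - 139\right) \left(-270 - 155\right) = 293 \left(-425\right) = -124525$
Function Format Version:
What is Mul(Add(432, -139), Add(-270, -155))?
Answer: -124525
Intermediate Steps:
Mul(Add(432, -139), Add(-270, -155)) = Mul(293, -425) = -124525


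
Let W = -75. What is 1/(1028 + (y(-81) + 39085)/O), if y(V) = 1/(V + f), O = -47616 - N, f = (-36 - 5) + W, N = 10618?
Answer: 5736049/5892808500 ≈ 0.00097340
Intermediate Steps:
f = -116 (f = (-36 - 5) - 75 = -41 - 75 = -116)
O = -58234 (O = -47616 - 1*10618 = -47616 - 10618 = -58234)
y(V) = 1/(-116 + V) (y(V) = 1/(V - 116) = 1/(-116 + V))
1/(1028 + (y(-81) + 39085)/O) = 1/(1028 + (1/(-116 - 81) + 39085)/(-58234)) = 1/(1028 + (1/(-197) + 39085)*(-1/58234)) = 1/(1028 + (-1/197 + 39085)*(-1/58234)) = 1/(1028 + (7699744/197)*(-1/58234)) = 1/(1028 - 3849872/5736049) = 1/(5892808500/5736049) = 5736049/5892808500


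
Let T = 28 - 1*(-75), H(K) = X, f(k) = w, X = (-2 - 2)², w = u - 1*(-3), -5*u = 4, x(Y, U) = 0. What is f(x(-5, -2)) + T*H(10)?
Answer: 8251/5 ≈ 1650.2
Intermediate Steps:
u = -⅘ (u = -⅕*4 = -⅘ ≈ -0.80000)
w = 11/5 (w = -⅘ - 1*(-3) = -⅘ + 3 = 11/5 ≈ 2.2000)
X = 16 (X = (-4)² = 16)
f(k) = 11/5
H(K) = 16
T = 103 (T = 28 + 75 = 103)
f(x(-5, -2)) + T*H(10) = 11/5 + 103*16 = 11/5 + 1648 = 8251/5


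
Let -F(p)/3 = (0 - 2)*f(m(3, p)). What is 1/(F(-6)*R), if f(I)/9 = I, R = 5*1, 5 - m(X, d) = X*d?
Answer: 1/6210 ≈ 0.00016103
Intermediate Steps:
m(X, d) = 5 - X*d
R = 5
f(I) = 9*I
F(p) = 270 - 162*p (F(p) = -3*(0 - 2)*9*(5 - 1*3*p) = -(-6)*9*(5 - 3*p) = -(-6)*(45 - 27*p) = -3*(-90 + 54*p) = 270 - 162*p)
1/(F(-6)*R) = 1/((270 - 162*(-6))*5) = 1/((270 + 972)*5) = 1/(1242*5) = 1/6210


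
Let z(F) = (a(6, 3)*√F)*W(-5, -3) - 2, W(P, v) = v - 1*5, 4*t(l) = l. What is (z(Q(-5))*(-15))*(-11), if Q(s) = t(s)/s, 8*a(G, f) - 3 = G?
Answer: -2145/2 ≈ -1072.5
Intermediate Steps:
t(l) = l/4
a(G, f) = 3/8 + G/8
W(P, v) = -5 + v (W(P, v) = v - 5 = -5 + v)
Q(s) = ¼ (Q(s) = (s/4)/s = ¼)
z(F) = -2 - 9*√F (z(F) = ((3/8 + (⅛)*6)*√F)*(-5 - 3) - 2 = ((3/8 + ¾)*√F)*(-8) - 2 = (9*√F/8)*(-8) - 2 = -9*√F - 2 = -2 - 9*√F)
(z(Q(-5))*(-15))*(-11) = ((-2 - 9*√(¼))*(-15))*(-11) = ((-2 - 9*½)*(-15))*(-11) = ((-2 - 9/2)*(-15))*(-11) = -13/2*(-15)*(-11) = (195/2)*(-11) = -2145/2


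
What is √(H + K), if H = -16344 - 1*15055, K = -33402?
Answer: I*√64801 ≈ 254.56*I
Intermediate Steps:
H = -31399 (H = -16344 - 15055 = -31399)
√(H + K) = √(-31399 - 33402) = √(-64801) = I*√64801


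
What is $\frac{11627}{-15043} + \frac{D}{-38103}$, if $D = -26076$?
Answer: $- \frac{2417253}{27294449} \approx -0.088562$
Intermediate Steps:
$\frac{11627}{-15043} + \frac{D}{-38103} = \frac{11627}{-15043} - \frac{26076}{-38103} = 11627 \left(- \frac{1}{15043}\right) - - \frac{8692}{12701} = - \frac{1661}{2149} + \frac{8692}{12701} = - \frac{2417253}{27294449}$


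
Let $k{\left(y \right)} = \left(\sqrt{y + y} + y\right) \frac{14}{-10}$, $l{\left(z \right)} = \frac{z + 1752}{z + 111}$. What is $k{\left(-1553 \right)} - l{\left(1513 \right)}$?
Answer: $\frac{17638179}{8120} - \frac{7 i \sqrt{3106}}{5} \approx 2172.2 - 78.024 i$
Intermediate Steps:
$l{\left(z \right)} = \frac{1752 + z}{111 + z}$
$k{\left(y \right)} = - \frac{7 y}{5} - \frac{7 \sqrt{2} \sqrt{y}}{5}$ ($k{\left(y \right)} = \left(\sqrt{2 y} + y\right) 14 \left(- \frac{1}{10}\right) = \left(\sqrt{2} \sqrt{y} + y\right) \left(- \frac{7}{5}\right) = \left(y + \sqrt{2} \sqrt{y}\right) \left(- \frac{7}{5}\right) = - \frac{7 y}{5} - \frac{7 \sqrt{2} \sqrt{y}}{5}$)
$k{\left(-1553 \right)} - l{\left(1513 \right)} = \left(\left(- \frac{7}{5}\right) \left(-1553\right) - \frac{7 \sqrt{2} \sqrt{-1553}}{5}\right) - \frac{1752 + 1513}{111 + 1513} = \left(\frac{10871}{5} - \frac{7 \sqrt{2} i \sqrt{1553}}{5}\right) - \frac{1}{1624} \cdot 3265 = \left(\frac{10871}{5} - \frac{7 i \sqrt{3106}}{5}\right) - \frac{1}{1624} \cdot 3265 = \left(\frac{10871}{5} - \frac{7 i \sqrt{3106}}{5}\right) - \frac{3265}{1624} = \frac{17638179}{8120} - \frac{7 i \sqrt{3106}}{5}$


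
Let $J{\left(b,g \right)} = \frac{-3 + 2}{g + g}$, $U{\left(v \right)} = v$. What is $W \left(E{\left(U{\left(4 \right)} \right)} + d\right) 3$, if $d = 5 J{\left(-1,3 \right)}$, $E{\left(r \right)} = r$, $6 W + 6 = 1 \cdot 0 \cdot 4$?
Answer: $- \frac{19}{2} \approx -9.5$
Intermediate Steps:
$J{\left(b,g \right)} = - \frac{1}{2 g}$
$W = -1$ ($W = -1 + \frac{1 \cdot 0 \cdot 4}{6} = -1 + \frac{0 \cdot 4}{6} = -1 + \frac{1}{6} \cdot 0 = -1 + 0 = -1$)
$d = - \frac{5}{6}$ ($d = 5 \left(- \frac{1}{2 \cdot 3}\right) = 5 \left(\left(- \frac{1}{2}\right) \frac{1}{3}\right) = 5 \left(- \frac{1}{6}\right) = - \frac{5}{6} \approx -0.83333$)
$W \left(E{\left(U{\left(4 \right)} \right)} + d\right) 3 = - \left(4 - \frac{5}{6}\right) 3 = - \frac{19 \cdot 3}{6} = \left(-1\right) \frac{19}{2} = - \frac{19}{2}$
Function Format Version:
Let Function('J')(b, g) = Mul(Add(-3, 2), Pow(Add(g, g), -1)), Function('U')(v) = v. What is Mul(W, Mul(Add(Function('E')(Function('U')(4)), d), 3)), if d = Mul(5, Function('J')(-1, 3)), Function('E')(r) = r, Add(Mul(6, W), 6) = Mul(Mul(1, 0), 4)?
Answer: Rational(-19, 2) ≈ -9.5000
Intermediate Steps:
Function('J')(b, g) = Mul(Rational(-1, 2), Pow(g, -1)) (Function('J')(b, g) = Mul(-1, Pow(Mul(2, g), -1)) = Mul(-1, Mul(Rational(1, 2), Pow(g, -1))) = Mul(Rational(-1, 2), Pow(g, -1)))
W = -1 (W = Add(-1, Mul(Rational(1, 6), Mul(Mul(1, 0), 4))) = Add(-1, Mul(Rational(1, 6), Mul(0, 4))) = Add(-1, Mul(Rational(1, 6), 0)) = Add(-1, 0) = -1)
d = Rational(-5, 6) (d = Mul(5, Mul(Rational(-1, 2), Pow(3, -1))) = Mul(5, Mul(Rational(-1, 2), Rational(1, 3))) = Mul(5, Rational(-1, 6)) = Rational(-5, 6) ≈ -0.83333)
Mul(W, Mul(Add(Function('E')(Function('U')(4)), d), 3)) = Mul(-1, Mul(Add(4, Rational(-5, 6)), 3)) = Mul(-1, Mul(Rational(19, 6), 3)) = Mul(-1, Rational(19, 2)) = Rational(-19, 2)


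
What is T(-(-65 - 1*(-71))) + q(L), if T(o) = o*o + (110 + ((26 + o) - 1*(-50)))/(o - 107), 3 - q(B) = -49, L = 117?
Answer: 9764/113 ≈ 86.407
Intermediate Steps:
q(B) = 52 (q(B) = 3 - 1*(-49) = 3 + 49 = 52)
T(o) = o² + (186 + o)/(-107 + o) (T(o) = o² + (110 + ((26 + o) + 50))/(-107 + o) = o² + (110 + (76 + o))/(-107 + o) = o² + (186 + o)/(-107 + o))
T(-(-65 - 1*(-71))) + q(L) = (186 - (-65 - 1*(-71)) + (-(-65 - 1*(-71)))³ - 107*(-65 - 1*(-71))²)/(-107 - (-65 - 1*(-71))) + 52 = (186 - (-65 + 71) + (-(-65 + 71))³ - 107*(-65 + 71)²)/(-107 - (-65 + 71)) + 52 = (186 - 1*6 + (-1*6)³ - 107*(-1*6)²)/(-107 - 1*6) + 52 = (186 - 6 + (-6)³ - 107*(-6)²)/(-107 - 6) + 52 = (186 - 6 - 216 - 107*36)/(-113) + 52 = -(186 - 6 - 216 - 3852)/113 + 52 = -1/113*(-3888) + 52 = 3888/113 + 52 = 9764/113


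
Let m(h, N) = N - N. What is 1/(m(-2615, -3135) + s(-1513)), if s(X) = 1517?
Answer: 1/1517 ≈ 0.00065920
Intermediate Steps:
m(h, N) = 0
1/(m(-2615, -3135) + s(-1513)) = 1/(0 + 1517) = 1/1517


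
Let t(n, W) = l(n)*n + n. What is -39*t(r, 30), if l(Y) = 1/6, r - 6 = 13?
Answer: -1729/2 ≈ -864.50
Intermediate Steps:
r = 19 (r = 6 + 13 = 19)
l(Y) = ⅙
t(n, W) = 7*n/6 (t(n, W) = n/6 + n = 7*n/6)
-39*t(r, 30) = -91*19/2 = -39*133/6 = -1729/2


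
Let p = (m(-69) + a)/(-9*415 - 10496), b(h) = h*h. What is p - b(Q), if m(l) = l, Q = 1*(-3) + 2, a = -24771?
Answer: 10609/14231 ≈ 0.74549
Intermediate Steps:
Q = -1 (Q = -3 + 2 = -1)
b(h) = h**2
p = 24840/14231 (p = (-69 - 24771)/(-9*415 - 10496) = -24840/(-3735 - 10496) = -24840/(-14231) = -24840*(-1/14231) = 24840/14231 ≈ 1.7455)
p - b(Q) = 24840/14231 - 1*(-1)**2 = 24840/14231 - 1*1 = 24840/14231 - 1 = 10609/14231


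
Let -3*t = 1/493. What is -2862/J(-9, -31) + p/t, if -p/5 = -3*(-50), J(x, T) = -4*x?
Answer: 2218341/2 ≈ 1.1092e+6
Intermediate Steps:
p = -750 (p = -(-15)*(-50) = -5*150 = -750)
t = -1/1479 (t = -⅓/493 = -⅓*1/493 = -1/1479 ≈ -0.00067613)
-2862/J(-9, -31) + p/t = -2862/((-4*(-9))) - 750/(-1/1479) = -2862/36 - 750*(-1479) = -2862*1/36 + 1109250 = -159/2 + 1109250 = 2218341/2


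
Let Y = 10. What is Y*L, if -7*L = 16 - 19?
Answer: 30/7 ≈ 4.2857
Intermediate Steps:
L = 3/7 (L = -(16 - 19)/7 = -⅐*(-3) = 3/7 ≈ 0.42857)
Y*L = 10*(3/7) = 30/7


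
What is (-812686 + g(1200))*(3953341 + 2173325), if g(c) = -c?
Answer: -4986407684076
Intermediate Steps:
(-812686 + g(1200))*(3953341 + 2173325) = (-812686 - 1*1200)*(3953341 + 2173325) = (-812686 - 1200)*6126666 = -813886*6126666 = -4986407684076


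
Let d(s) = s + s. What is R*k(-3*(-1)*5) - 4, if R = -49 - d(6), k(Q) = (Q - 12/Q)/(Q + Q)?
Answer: -4931/150 ≈ -32.873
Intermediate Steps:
d(s) = 2*s
k(Q) = (Q - 12/Q)/(2*Q) (k(Q) = (Q - 12/Q)/((2*Q)) = (Q - 12/Q)*(1/(2*Q)) = (Q - 12/Q)/(2*Q))
R = -61 (R = -49 - 2*6 = -49 - 1*12 = -49 - 12 = -61)
R*k(-3*(-1)*5) - 4 = -61*(½ - 6/(-3*(-1)*5)²) - 4 = -61*(½ - 6/(3*5)²) - 4 = -61*(½ - 6/15²) - 4 = -61*(½ - 6*1/225) - 4 = -61*(½ - 2/75) - 4 = -61*71/150 - 4 = -4331/150 - 4 = -4931/150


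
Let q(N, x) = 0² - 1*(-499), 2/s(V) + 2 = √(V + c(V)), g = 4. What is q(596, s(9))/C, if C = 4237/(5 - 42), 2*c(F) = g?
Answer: -18463/4237 ≈ -4.3576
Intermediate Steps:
c(F) = 2 (c(F) = (½)*4 = 2)
s(V) = 2/(-2 + √(2 + V)) (s(V) = 2/(-2 + √(V + 2)) = 2/(-2 + √(2 + V)))
q(N, x) = 499 (q(N, x) = 0 + 499 = 499)
C = -4237/37 (C = 4237/(-37) = -1/37*4237 = -4237/37 ≈ -114.51)
q(596, s(9))/C = 499/(-4237/37) = 499*(-37/4237) = -18463/4237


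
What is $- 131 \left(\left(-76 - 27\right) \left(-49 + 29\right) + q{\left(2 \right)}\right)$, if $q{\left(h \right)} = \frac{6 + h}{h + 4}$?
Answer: $- \frac{810104}{3} \approx -2.7003 \cdot 10^{5}$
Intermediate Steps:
$q{\left(h \right)} = \frac{6 + h}{4 + h}$
$- 131 \left(\left(-76 - 27\right) \left(-49 + 29\right) + q{\left(2 \right)}\right) = - 131 \left(\left(-76 - 27\right) \left(-49 + 29\right) + \frac{6 + 2}{4 + 2}\right) = - 131 \left(\left(-103\right) \left(-20\right) + \frac{1}{6} \cdot 8\right) = - 131 \left(2060 + \frac{1}{6} \cdot 8\right) = - 131 \left(2060 + \frac{4}{3}\right) = \left(-131\right) \frac{6184}{3} = - \frac{810104}{3}$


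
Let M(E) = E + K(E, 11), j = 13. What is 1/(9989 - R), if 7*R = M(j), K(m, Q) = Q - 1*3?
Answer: 1/9986 ≈ 0.00010014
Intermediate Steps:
K(m, Q) = -3 + Q (K(m, Q) = Q - 3 = -3 + Q)
M(E) = 8 + E (M(E) = E + (-3 + 11) = E + 8 = 8 + E)
R = 3 (R = (8 + 13)/7 = (⅐)*21 = 3)
1/(9989 - R) = 1/(9989 - 1*3) = 1/(9989 - 3) = 1/9986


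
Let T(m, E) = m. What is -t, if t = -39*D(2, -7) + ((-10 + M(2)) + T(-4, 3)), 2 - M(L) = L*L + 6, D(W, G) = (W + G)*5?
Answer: -953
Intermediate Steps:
D(W, G) = 5*G + 5*W (D(W, G) = (G + W)*5 = 5*G + 5*W)
M(L) = -4 - L² (M(L) = 2 - (L*L + 6) = 2 - (L² + 6) = 2 - (6 + L²) = 2 + (-6 - L²) = -4 - L²)
t = 953 (t = -39*(5*(-7) + 5*2) + ((-10 + (-4 - 1*2²)) - 4) = -39*(-35 + 10) + ((-10 + (-4 - 1*4)) - 4) = -39*(-25) + ((-10 + (-4 - 4)) - 4) = 975 + ((-10 - 8) - 4) = 975 + (-18 - 4) = 975 - 22 = 953)
-t = -1*953 = -953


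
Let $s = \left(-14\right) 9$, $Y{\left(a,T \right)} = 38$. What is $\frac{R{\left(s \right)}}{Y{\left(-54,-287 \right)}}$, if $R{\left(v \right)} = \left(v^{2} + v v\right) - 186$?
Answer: $\frac{15783}{19} \approx 830.68$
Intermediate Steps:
$s = -126$
$R{\left(v \right)} = -186 + 2 v^{2}$ ($R{\left(v \right)} = \left(v^{2} + v^{2}\right) - 186 = 2 v^{2} - 186 = -186 + 2 v^{2}$)
$\frac{R{\left(s \right)}}{Y{\left(-54,-287 \right)}} = \frac{-186 + 2 \left(-126\right)^{2}}{38} = \left(-186 + 2 \cdot 15876\right) \frac{1}{38} = \left(-186 + 31752\right) \frac{1}{38} = 31566 \cdot \frac{1}{38} = \frac{15783}{19}$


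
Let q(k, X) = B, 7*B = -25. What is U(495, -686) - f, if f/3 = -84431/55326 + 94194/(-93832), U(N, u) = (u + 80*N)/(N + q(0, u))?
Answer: 16142218777561/186023347480 ≈ 86.775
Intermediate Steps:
B = -25/7 (B = (⅐)*(-25) = -25/7 ≈ -3.5714)
q(k, X) = -25/7
U(N, u) = (u + 80*N)/(-25/7 + N) (U(N, u) = (u + 80*N)/(N - 25/7) = (u + 80*N)/(-25/7 + N))
f = -3283426709/432612436 (f = 3*(-84431/55326 + 94194/(-93832)) = 3*(-84431*1/55326 + 94194*(-1/93832)) = 3*(-84431/55326 - 47097/46916) = 3*(-3283426709/1297837308) = -3283426709/432612436 ≈ -7.5898)
U(495, -686) - f = 7*(-686 + 80*495)/(-25 + 7*495) - 1*(-3283426709/432612436) = 7*(-686 + 39600)/(-25 + 3465) + 3283426709/432612436 = 7*38914/3440 + 3283426709/432612436 = 7*(1/3440)*38914 + 3283426709/432612436 = 136199/1720 + 3283426709/432612436 = 16142218777561/186023347480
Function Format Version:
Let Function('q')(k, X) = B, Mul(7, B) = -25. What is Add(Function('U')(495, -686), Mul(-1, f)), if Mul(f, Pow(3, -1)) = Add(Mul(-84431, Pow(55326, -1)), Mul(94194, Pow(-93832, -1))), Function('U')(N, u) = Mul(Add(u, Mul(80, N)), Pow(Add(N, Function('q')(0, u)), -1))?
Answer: Rational(16142218777561, 186023347480) ≈ 86.775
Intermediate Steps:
B = Rational(-25, 7) (B = Mul(Rational(1, 7), -25) = Rational(-25, 7) ≈ -3.5714)
Function('q')(k, X) = Rational(-25, 7)
Function('U')(N, u) = Mul(Pow(Add(Rational(-25, 7), N), -1), Add(u, Mul(80, N))) (Function('U')(N, u) = Mul(Add(u, Mul(80, N)), Pow(Add(N, Rational(-25, 7)), -1)) = Mul(Add(u, Mul(80, N)), Pow(Add(Rational(-25, 7), N), -1)) = Mul(Pow(Add(Rational(-25, 7), N), -1), Add(u, Mul(80, N))))
f = Rational(-3283426709, 432612436) (f = Mul(3, Add(Mul(-84431, Pow(55326, -1)), Mul(94194, Pow(-93832, -1)))) = Mul(3, Add(Mul(-84431, Rational(1, 55326)), Mul(94194, Rational(-1, 93832)))) = Mul(3, Add(Rational(-84431, 55326), Rational(-47097, 46916))) = Mul(3, Rational(-3283426709, 1297837308)) = Rational(-3283426709, 432612436) ≈ -7.5898)
Add(Function('U')(495, -686), Mul(-1, f)) = Add(Mul(7, Pow(Add(-25, Mul(7, 495)), -1), Add(-686, Mul(80, 495))), Mul(-1, Rational(-3283426709, 432612436))) = Add(Mul(7, Pow(Add(-25, 3465), -1), Add(-686, 39600)), Rational(3283426709, 432612436)) = Add(Mul(7, Pow(3440, -1), 38914), Rational(3283426709, 432612436)) = Add(Mul(7, Rational(1, 3440), 38914), Rational(3283426709, 432612436)) = Add(Rational(136199, 1720), Rational(3283426709, 432612436)) = Rational(16142218777561, 186023347480)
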